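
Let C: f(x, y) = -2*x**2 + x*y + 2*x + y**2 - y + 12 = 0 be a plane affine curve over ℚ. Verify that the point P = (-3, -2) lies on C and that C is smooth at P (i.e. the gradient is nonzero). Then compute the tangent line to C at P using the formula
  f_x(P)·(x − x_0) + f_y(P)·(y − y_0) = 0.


Tangent line at P: 12*x - 8*y + 20 = 0.

Step 1: f(-3, -2) = 0, so P lies on C.
Step 2: partial derivatives
  f_x(x, y) = -4*x + y + 2, f_y(x, y) = x + 2*y - 1.
  f_x(P) = 12, f_y(P) = -8 (gradient nonzero, so P is smooth).
Step 3: tangent line at P: 12·(x − -3) + -8·(y − -2) = 0.
Expanding: 12*x - 8*y + 20 = 0.


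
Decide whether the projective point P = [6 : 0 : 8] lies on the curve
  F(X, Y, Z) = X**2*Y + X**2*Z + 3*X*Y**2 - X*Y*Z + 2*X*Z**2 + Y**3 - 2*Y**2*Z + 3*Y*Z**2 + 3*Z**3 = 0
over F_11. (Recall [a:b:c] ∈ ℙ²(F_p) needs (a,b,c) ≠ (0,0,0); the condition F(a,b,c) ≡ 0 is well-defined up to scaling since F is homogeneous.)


F(6,0,8) ≡ 7 (mod 11); P is NOT on the curve.

Evaluate F(6, 0, 8) term-by-term (mod 11).
  X**2*Y ↦ 1·36·0·1 = 0
  X**2*Z ↦ 1·36·1·8 = 288
  3*X*Y**2 ↦ 3·6·0·1 = 0
  -X*Y*Z ↦ -1·6·0·8 = 0
  2*X*Z**2 ↦ 2·6·1·64 = 768
  Y**3 ↦ 1·1·0·1 = 0
  -2*Y**2*Z ↦ -2·1·0·8 = 0
  3*Y*Z**2 ↦ 3·1·0·64 = 0
  3*Z**3 ↦ 3·1·1·512 = 1536
Sum: F(6, 0, 8) = (0) + (288) + (0) + (0) + (768) + (0) + (0) + (0) + (1536) = 2592.
Reducing mod 11: 2592 ≡ 7 (mod 11).
Since F(a, b, c) ≡ 7 ≠ 0 (mod 11), P does NOT lie on the curve.


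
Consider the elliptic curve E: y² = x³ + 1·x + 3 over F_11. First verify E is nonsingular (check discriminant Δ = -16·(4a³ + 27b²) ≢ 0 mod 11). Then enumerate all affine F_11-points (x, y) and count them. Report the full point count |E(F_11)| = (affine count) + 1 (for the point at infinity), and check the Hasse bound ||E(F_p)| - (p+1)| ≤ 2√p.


Affine points = {(0, 5), (0, 6), (1, 4), (1, 7), (3, 0), (4, 4), (4, 7), (5, 1), (5, 10), (6, 4), (6, 7), (7, 1), (7, 10), (9, 2), (9, 9), (10, 1), (10, 10)}; affine count = 17; |E(F_11)| = 18.

Discriminant check: Δ ∝ 4a³ + 27b² = 4·1³ + 27·3² = 4·1 + 27·9 ≡ 5 (mod 11). Nonzero ⇒ E is nonsingular.
For each x ∈ F_11, compute rhs = x³ + 1·x + 3 mod 11, then count y ∈ F_11 with y² ≡ rhs.
  x = 0: rhs = 3, matching y values: 5, 6 (2 points).
  x = 1: rhs = 5, matching y values: 4, 7 (2 points).
  x = 2: rhs = 2, matching y values: none (0 points).
  x = 3: rhs = 0, matching y values: 0 (1 points).
  x = 4: rhs = 5, matching y values: 4, 7 (2 points).
  x = 5: rhs = 1, matching y values: 1, 10 (2 points).
  x = 6: rhs = 5, matching y values: 4, 7 (2 points).
  x = 7: rhs = 1, matching y values: 1, 10 (2 points).
  x = 8: rhs = 6, matching y values: none (0 points).
  x = 9: rhs = 4, matching y values: 2, 9 (2 points).
  x = 10: rhs = 1, matching y values: 1, 10 (2 points).
Total affine count: 17.
Full point count |E(F_11)| = 17 + 1 = 18.
Hasse bound: |18 − (11+1)| = |6| = 6 ≤ 2√11 ≈ 6.6332 ✓.


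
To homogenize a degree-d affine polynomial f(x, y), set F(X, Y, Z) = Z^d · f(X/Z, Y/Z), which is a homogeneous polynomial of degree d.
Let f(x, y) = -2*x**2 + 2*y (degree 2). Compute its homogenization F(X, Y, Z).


F(X, Y, Z) = -2*X**2 + 2*Y*Z

deg(f) = 2.
Substitute x = X/Z, y = Y/Z into f, then multiply by Z^2.
  monomial -2·x^2·y^0 ↦ -2·X^2·Y^0·Z^0.
  monomial 2·x^0·y^1 ↦ 2·X^0·Y^1·Z^1.
Collecting: F(X, Y, Z) = -2*X**2 + 2*Y*Z.


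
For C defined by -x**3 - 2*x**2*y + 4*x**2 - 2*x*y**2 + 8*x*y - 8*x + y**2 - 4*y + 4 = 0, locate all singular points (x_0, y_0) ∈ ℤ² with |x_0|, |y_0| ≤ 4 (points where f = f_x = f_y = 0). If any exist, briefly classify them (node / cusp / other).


Singular points: {(0, 2)}; classification: cusp.

Compute partial derivatives:
  f_x = -3*x**2 - 4*x*y + 8*x - 2*y**2 + 8*y - 8.
  f_y = -2*x**2 - 4*x*y + 8*x + 2*y - 4.
Scan x_0 ∈ {−4, ..., 4}. For each x_0, f_y(x_0, y) is a polynomial in y; find its integer roots y ∈ {−4, ..., 4}, then test f_x and f at those candidates.
  x = -4: f_y(-4, y) = 18*y - 68; no integer root y with |y| ≤ 4.
  x = -3: f_y(-3, y) = 14*y - 46; no integer root y with |y| ≤ 4.
  x = -2: f_y(-2, y) = 10*y - 28; no integer root y with |y| ≤ 4.
  x = -1: f_y(-1, y) = 6*y - 14; no integer root y with |y| ≤ 4.
  x = 0: f_y(0, y) = 2*y - 4; vanishes at y ∈ {2}. (0, 2): f_x = 0, f = 0 — SINGULAR.
  x = 1: f_y(1, y) = 2 - 2*y; vanishes at y ∈ {1}. (1, 1): f_x = -1 ≠ 0.
  x = 2: f_y(2, y) = 4 - 6*y; no integer root y with |y| ≤ 4.
  x = 3: f_y(3, y) = 2 - 10*y; no integer root y with |y| ≤ 4.
  x = 4: f_y(4, y) = -14*y - 4; no integer root y with |y| ≤ 4.
Only singular point on the grid: (0, 2).
Classify: substitute x = 0 + u, y = 2 + v and expand: f = -u**3 - 2*u**2*v - 2*u*v**2 + v**2.
No constant or linear terms (consistent with a singular point). Quadratic part: v**2. Cubic part: -u**3 - 2*u**2*v - 2*u*v**2.
The quadratic part v**2 is a perfect square, so there is a single (double) tangent line v = 0, i.e. y = 2. Restricting the cubic part to that line (v = 0) leaves -u**3 ≠ 0, so f is not divisible by v and the branch is v² ≈ u**3 to lowest order — this is a cusp.
Classification: cusp.


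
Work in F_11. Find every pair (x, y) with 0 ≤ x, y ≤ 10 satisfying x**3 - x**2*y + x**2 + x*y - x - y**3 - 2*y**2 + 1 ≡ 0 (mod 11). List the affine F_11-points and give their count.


Affine F_11-points: {(0, 3), (0, 7), (0, 10), (1, 6), (1, 8), (2, 0), (4, 0), (4, 10), (5, 10), (7, 1), (7, 2), (7, 6), (8, 6), (8, 7), (9, 4), (9, 7), (9, 9)}; count = 17.

For each of the 121 pairs (x, y) ∈ F_11², evaluate f(x, y) mod 11. Record the zeros.
  x = 0: [0↦1, 1↦9, 2↦7, 3↦0, 4↦4, 5↦2, 6↦10, 7↦0, 8↦10, 9↦1, 10↦0]  zeros at y ∈ {3, 7, 10}
  x = 1: [0↦2, 1↦10, 2↦8, 3↦1, 4↦5, 5↦3, 6↦0, 7↦1, 8↦0, 9↦2, 10↦1]  zeros at y ∈ {6, 8}
  x = 2: [0↦0, 1↦6, 2↦2, 3↦4, 4↦6, 5↦2, 6↦8, 7↦7, 8↦4, 9↦4, 10↦1]  zeros at y ∈ {0}
  x = 3: [0↦1, 1↦3, 2↦6, 3↦4, 4↦2, 5↦5, 6↦7, 7↦2, 8↦6, 9↦2, 10↦6]  zeros at y ∈ ∅
  x = 4: [0↦0, 1↦7, 2↦4, 3↦7, 4↦10, 5↦7, 6↦3, 7↦3, 8↦1, 9↦2, 10↦0]  zeros at y ∈ {0, 10}
  x = 5: [0↦3, 1↦2, 2↦2, 3↦8, 4↦3, 5↦3, 6↦2, 7↦5, 8↦6, 9↦10, 10↦0]  zeros at y ∈ {10}
  x = 6: [0↦5, 1↦5, 2↦6, 3↦2, 4↦9, 5↦10, 6↦10, 7↦3, 8↦5, 9↦10, 10↦1]  zeros at y ∈ ∅
  x = 7: [0↦1, 1↦0, 2↦0, 3↦6, 4↦1, 5↦1, 6↦0, 7↦3, 8↦4, 9↦8, 10↦9]  zeros at y ∈ {1, 2, 6}
  x = 8: [0↦8, 1↦4, 2↦1, 3↦4, 4↦7, 5↦4, 6↦0, 7↦0, 8↦9, 9↦10, 10↦8]  zeros at y ∈ {6, 7}
  x = 9: [0↦10, 1↦1, 2↦4, 3↦2, 4↦0, 5↦3, 6↦5, 7↦0, 8↦4, 9↦0, 10↦4]  zeros at y ∈ {4, 7, 9}
  x = 10: [0↦2, 1↦8, 2↦4, 3↦6, 4↦8, 5↦4, 6↦10, 7↦9, 8↦6, 9↦6, 10↦3]  zeros at y ∈ ∅
Collecting zeros: affine points = {(0, 3), (0, 7), (0, 10), (1, 6), (1, 8), (2, 0), (4, 0), (4, 10), (5, 10), (7, 1), (7, 2), (7, 6), (8, 6), (8, 7), (9, 4), (9, 7), (9, 9)}.
Total count |C(F_11)_aff| = 17.


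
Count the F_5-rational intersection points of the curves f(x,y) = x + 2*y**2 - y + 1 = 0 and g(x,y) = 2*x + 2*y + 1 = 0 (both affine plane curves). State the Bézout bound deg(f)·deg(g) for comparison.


Common zeros: {(4, 3)}; count = 1; Bézout bound = 2.

deg(f) = 2, deg(g) = 1, so Bézout bound = 2.
Scan x ∈ F_5. For each x, list the y ∈ F_5 with f(x, y) ≡ 0 and those with g(x, y) ≡ 0 (mod 5); the common zeros in that column are the intersection.
  x = 0: f ≡ 0 at y ∈ ∅; g ≡ 0 at y ∈ {2}; common: ∅.
  x = 1: f ≡ 0 at y ∈ {4}; g ≡ 0 at y ∈ {1}; common: ∅.
  x = 2: f ≡ 0 at y ∈ ∅; g ≡ 0 at y ∈ {0}; common: ∅.
  x = 3: f ≡ 0 at y ∈ {1, 2}; g ≡ 0 at y ∈ {4}; common: ∅.
  x = 4: f ≡ 0 at y ∈ {0, 3}; g ≡ 0 at y ∈ {3}; common: {3}.
Collecting: common zeros = {(4, 3)}, so the count is 1.
Comparison with the Bézout bound: 1 ≤ 2 = deg(f)·deg(g), as expected for curves with no common component (the affine F_5-count falls short of the bound because intersections may lie at infinity, over extension fields, or carry multiplicity).


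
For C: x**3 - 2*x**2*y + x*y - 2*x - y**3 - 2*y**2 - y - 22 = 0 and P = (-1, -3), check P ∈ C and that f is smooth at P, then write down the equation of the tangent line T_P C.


Tangent line at P: -14*x - 19*y - 71 = 0.

Step 1: f(-1, -3) = 0, so P lies on C.
Step 2: partial derivatives
  f_x(x, y) = 3*x**2 - 4*x*y + y - 2, f_y(x, y) = -2*x**2 + x - 3*y**2 - 4*y - 1.
  f_x(P) = -14, f_y(P) = -19 (gradient nonzero, so P is smooth).
Step 3: tangent line at P: -14·(x − -1) + -19·(y − -3) = 0.
Expanding: -14*x - 19*y - 71 = 0.


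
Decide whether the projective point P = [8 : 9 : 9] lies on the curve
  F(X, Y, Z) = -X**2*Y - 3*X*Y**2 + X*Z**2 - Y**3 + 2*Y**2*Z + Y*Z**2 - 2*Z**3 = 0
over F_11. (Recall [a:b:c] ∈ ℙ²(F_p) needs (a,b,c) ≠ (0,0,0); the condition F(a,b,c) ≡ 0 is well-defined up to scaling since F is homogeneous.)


F(8,9,9) ≡ 9 (mod 11); P is NOT on the curve.

Evaluate F(8, 9, 9) term-by-term (mod 11).
  -X**2*Y ↦ -1·64·9·1 = -576
  -3*X*Y**2 ↦ -3·8·81·1 = -1944
  X*Z**2 ↦ 1·8·1·81 = 648
  -Y**3 ↦ -1·1·729·1 = -729
  2*Y**2*Z ↦ 2·1·81·9 = 1458
  Y*Z**2 ↦ 1·1·9·81 = 729
  -2*Z**3 ↦ -2·1·1·729 = -1458
Sum: F(8, 9, 9) = (-576) + (-1944) + (648) + (-729) + (1458) + (729) + (-1458) = -1872.
Reducing mod 11: -1872 ≡ 9 (mod 11).
Since F(a, b, c) ≡ 9 ≠ 0 (mod 11), P does NOT lie on the curve.


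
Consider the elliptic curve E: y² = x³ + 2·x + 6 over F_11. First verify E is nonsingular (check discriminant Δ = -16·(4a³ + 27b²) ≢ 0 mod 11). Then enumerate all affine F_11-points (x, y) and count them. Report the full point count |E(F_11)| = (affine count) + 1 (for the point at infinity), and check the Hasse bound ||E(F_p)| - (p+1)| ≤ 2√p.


Affine points = {(1, 3), (1, 8), (4, 1), (4, 10), (5, 3), (5, 8), (6, 5), (6, 6), (7, 0), (9, 4), (9, 7), (10, 5), (10, 6)}; affine count = 13; |E(F_11)| = 14.

Discriminant check: Δ ∝ 4a³ + 27b² = 4·2³ + 27·6² = 4·8 + 27·36 ≡ 3 (mod 11). Nonzero ⇒ E is nonsingular.
For each x ∈ F_11, compute rhs = x³ + 2·x + 6 mod 11, then count y ∈ F_11 with y² ≡ rhs.
  x = 0: rhs = 6, matching y values: none (0 points).
  x = 1: rhs = 9, matching y values: 3, 8 (2 points).
  x = 2: rhs = 7, matching y values: none (0 points).
  x = 3: rhs = 6, matching y values: none (0 points).
  x = 4: rhs = 1, matching y values: 1, 10 (2 points).
  x = 5: rhs = 9, matching y values: 3, 8 (2 points).
  x = 6: rhs = 3, matching y values: 5, 6 (2 points).
  x = 7: rhs = 0, matching y values: 0 (1 points).
  x = 8: rhs = 6, matching y values: none (0 points).
  x = 9: rhs = 5, matching y values: 4, 7 (2 points).
  x = 10: rhs = 3, matching y values: 5, 6 (2 points).
Total affine count: 13.
Full point count |E(F_11)| = 13 + 1 = 14.
Hasse bound: |14 − (11+1)| = |2| = 2 ≤ 2√11 ≈ 6.6332 ✓.


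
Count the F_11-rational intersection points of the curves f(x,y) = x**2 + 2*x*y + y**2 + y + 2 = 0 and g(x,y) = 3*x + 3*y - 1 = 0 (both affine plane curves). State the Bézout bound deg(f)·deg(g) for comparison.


Common zeros: {(0, 4)}; count = 1; Bézout bound = 2.

deg(f) = 2, deg(g) = 1, so Bézout bound = 2.
Scan x ∈ F_11. For each x, list the y ∈ F_11 with f(x, y) ≡ 0 and those with g(x, y) ≡ 0 (mod 11); the common zeros in that column are the intersection.
  x = 0: f ≡ 0 at y ∈ {4, 6}; g ≡ 0 at y ∈ {4}; common: {4}.
  x = 1: f ≡ 0 at y ∈ ∅; g ≡ 0 at y ∈ {3}; common: ∅.
  x = 2: f ≡ 0 at y ∈ {8, 9}; g ≡ 0 at y ∈ {2}; common: ∅.
  x = 3: f ≡ 0 at y ∈ {0, 4}; g ≡ 0 at y ∈ {1}; common: ∅.
  x = 4: f ≡ 0 at y ∈ {5, 8}; g ≡ 0 at y ∈ {0}; common: ∅.
  x = 5: f ≡ 0 at y ∈ ∅; g ≡ 0 at y ∈ {10}; common: ∅.
  x = 6: f ≡ 0 at y ∈ ∅; g ≡ 0 at y ∈ {9}; common: ∅.
  x = 7: f ≡ 0 at y ∈ ∅; g ≡ 0 at y ∈ {8}; common: ∅.
  x = 8: f ≡ 0 at y ∈ {0, 5}; g ≡ 0 at y ∈ {7}; common: ∅.
  x = 9: f ≡ 0 at y ∈ ∅; g ≡ 0 at y ∈ {6}; common: ∅.
  x = 10: f ≡ 0 at y ∈ {6}; g ≡ 0 at y ∈ {5}; common: ∅.
Collecting: common zeros = {(0, 4)}, so the count is 1.
Comparison with the Bézout bound: 1 ≤ 2 = deg(f)·deg(g), as expected for curves with no common component (the affine F_11-count falls short of the bound because intersections may lie at infinity, over extension fields, or carry multiplicity).


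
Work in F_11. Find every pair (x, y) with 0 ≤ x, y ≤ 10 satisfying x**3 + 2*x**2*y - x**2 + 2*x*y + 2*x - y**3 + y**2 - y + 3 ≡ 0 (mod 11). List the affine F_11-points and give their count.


Affine F_11-points: {(1, 9), (2, 0), (2, 1), (4, 5), (4, 8), (4, 10), (5, 5), (9, 2), (9, 3), (9, 7), (10, 3), (10, 6)}; count = 12.

For each of the 121 pairs (x, y) ∈ F_11², evaluate f(x, y) mod 11. Record the zeros.
  x = 0: [0↦3, 1↦2, 2↦8, 3↦4, 4↦6, 5↦8, 6↦4, 7↦10, 8↦9, 9↦6, 10↦6]  zeros at y ∈ ∅
  x = 1: [0↦5, 1↦8, 2↦7, 3↦7, 4↦2, 5↦8, 6↦8, 7↦7, 8↦10, 9↦0, 10↦4]  zeros at y ∈ {9}
  x = 2: [0↦0, 1↦0, 2↦7, 3↦4, 4↦7, 5↦10, 6↦7, 7↦3, 8↦3, 9↦1, 10↦2]  zeros at y ∈ {0, 1}
  x = 3: [0↦5, 1↦6, 2↦3, 3↦1, 4↦5, 5↦9, 6↦7, 7↦4, 8↦5, 9↦4, 10↦6]  zeros at y ∈ ∅
  x = 4: [0↦4, 1↦10, 2↦1, 3↦4, 4↦2, 5↦0, 6↦3, 7↦5, 8↦0, 9↦4, 10↦0]  zeros at y ∈ {5, 8, 10}
  x = 5: [0↦3, 1↦7, 2↦7, 3↦8, 4↦4, 5↦0, 6↦1, 7↦1, 8↦5, 9↦7, 10↦1]  zeros at y ∈ {5}
  x = 6: [0↦8, 1↦3, 2↦5, 3↦8, 4↦6, 5↦4, 6↦7, 7↦9, 8↦4, 9↦8, 10↦4]  zeros at y ∈ ∅
  x = 7: [0↦3, 1↦4, 2↦1, 3↦10, 4↦3, 5↦7, 6↦5, 7↦2, 8↦3, 9↦2, 10↦4]  zeros at y ∈ ∅
  x = 8: [0↦5, 1↦5, 2↦1, 3↦9, 4↦1, 5↦4, 6↦1, 7↦8, 8↦8, 9↦6, 10↦7]  zeros at y ∈ ∅
  x = 9: [0↦9, 1↦1, 2↦0, 3↦0, 4↦6, 5↦1, 6↦1, 7↦0, 8↦3, 9↦4, 10↦8]  zeros at y ∈ {2, 3, 7}
  x = 10: [0↦10, 1↦9, 2↦4, 3↦0, 4↦2, 5↦4, 6↦0, 7↦6, 8↦5, 9↦2, 10↦2]  zeros at y ∈ {3, 6}
Collecting zeros: affine points = {(1, 9), (2, 0), (2, 1), (4, 5), (4, 8), (4, 10), (5, 5), (9, 2), (9, 3), (9, 7), (10, 3), (10, 6)}.
Total count |C(F_11)_aff| = 12.


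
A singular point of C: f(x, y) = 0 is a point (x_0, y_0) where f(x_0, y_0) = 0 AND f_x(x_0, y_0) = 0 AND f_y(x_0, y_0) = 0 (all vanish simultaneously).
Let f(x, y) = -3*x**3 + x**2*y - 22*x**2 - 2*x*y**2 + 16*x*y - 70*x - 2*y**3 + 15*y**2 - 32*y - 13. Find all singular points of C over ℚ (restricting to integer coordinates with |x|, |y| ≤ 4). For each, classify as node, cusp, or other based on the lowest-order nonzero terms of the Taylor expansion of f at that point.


Singular points: {(-2, 3)}; classification: node.

Compute partial derivatives:
  f_x = -9*x**2 + 2*x*y - 44*x - 2*y**2 + 16*y - 70.
  f_y = x**2 - 4*x*y + 16*x - 6*y**2 + 30*y - 32.
Scan x_0 ∈ {−4, ..., 4}. For each x_0, f_y(x_0, y) is a polynomial in y; find its integer roots y ∈ {−4, ..., 4}, then test f_x and f at those candidates.
  x = -4: f_y(-4, y) = -6*y**2 + 46*y - 80; no integer root y with |y| ≤ 4.
  x = -3: f_y(-3, y) = -6*y**2 + 42*y - 71; no integer root y with |y| ≤ 4.
  x = -2: f_y(-2, y) = -6*y**2 + 38*y - 60; vanishes at y ∈ {3}. (-2, 3): f_x = 0, f = 0 — SINGULAR.
  x = -1: f_y(-1, y) = -6*y**2 + 34*y - 47; no integer root y with |y| ≤ 4.
  x = 0: f_y(0, y) = -6*y**2 + 30*y - 32; no integer root y with |y| ≤ 4.
  x = 1: f_y(1, y) = -6*y**2 + 26*y - 15; no integer root y with |y| ≤ 4.
  x = 2: f_y(2, y) = -6*y**2 + 22*y + 4; no integer root y with |y| ≤ 4.
  x = 3: f_y(3, y) = -6*y**2 + 18*y + 25; no integer root y with |y| ≤ 4.
  x = 4: f_y(4, y) = -6*y**2 + 14*y + 48; no integer root y with |y| ≤ 4.
Only singular point on the grid: (-2, 3).
Classify: substitute x = -2 + u, y = 3 + v and expand: f = -3*u**3 + u**2*v - u**2 - 2*u*v**2 - 2*v**3 + v**2.
No constant or linear terms (consistent with a singular point). Quadratic part: -u**2 + v**2. Cubic part: -3*u**3 + u**2*v - 2*u*v**2 - 2*v**3.
The quadratic part v**2 - u**2 = (v − u)(v + u) splits into two distinct linear factors, so there are two distinct tangent lines y − 3 = ±(x − -2) — this is a node (ordinary double point).
Classification: node.


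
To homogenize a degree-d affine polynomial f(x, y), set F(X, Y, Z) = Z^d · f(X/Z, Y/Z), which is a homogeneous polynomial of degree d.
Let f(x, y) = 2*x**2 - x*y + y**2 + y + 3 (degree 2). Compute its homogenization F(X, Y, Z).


F(X, Y, Z) = 2*X**2 - X*Y + Y**2 + Y*Z + 3*Z**2

deg(f) = 2.
Substitute x = X/Z, y = Y/Z into f, then multiply by Z^2.
  monomial 2·x^2·y^0 ↦ 2·X^2·Y^0·Z^0.
  monomial -1·x^1·y^1 ↦ -1·X^1·Y^1·Z^0.
  monomial 1·x^0·y^2 ↦ 1·X^0·Y^2·Z^0.
  monomial 1·x^0·y^1 ↦ 1·X^0·Y^1·Z^1.
  monomial 3·x^0·y^0 ↦ 3·X^0·Y^0·Z^2.
Collecting: F(X, Y, Z) = 2*X**2 - X*Y + Y**2 + Y*Z + 3*Z**2.


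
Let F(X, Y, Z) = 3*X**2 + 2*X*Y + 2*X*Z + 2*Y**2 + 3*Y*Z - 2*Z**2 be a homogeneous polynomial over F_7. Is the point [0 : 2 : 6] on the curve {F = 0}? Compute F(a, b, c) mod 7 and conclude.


F(0,2,6) ≡ 0 (mod 7); P is on the curve.

Evaluate F(0, 2, 6) term-by-term (mod 7).
  3*X**2 ↦ 3·0·1·1 = 0
  2*X*Y ↦ 2·0·2·1 = 0
  2*X*Z ↦ 2·0·1·6 = 0
  2*Y**2 ↦ 2·1·4·1 = 8
  3*Y*Z ↦ 3·1·2·6 = 36
  -2*Z**2 ↦ -2·1·1·36 = -72
Sum: F(0, 2, 6) = (0) + (0) + (0) + (8) + (36) + (-72) = -28.
Reducing mod 7: -28 ≡ 0 (mod 7).
Since F(a, b, c) ≡ 0 (mod 7), P lies on the curve.


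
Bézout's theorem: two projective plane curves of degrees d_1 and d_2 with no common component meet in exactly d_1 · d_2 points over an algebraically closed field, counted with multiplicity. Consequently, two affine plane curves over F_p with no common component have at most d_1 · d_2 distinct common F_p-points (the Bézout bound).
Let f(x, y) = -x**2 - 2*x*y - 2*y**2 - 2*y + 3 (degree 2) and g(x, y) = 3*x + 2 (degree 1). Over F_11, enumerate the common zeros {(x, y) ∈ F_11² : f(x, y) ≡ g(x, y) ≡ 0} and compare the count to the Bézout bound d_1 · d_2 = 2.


Common zeros: {(3, 8), (3, 10)}; count = 2; Bézout bound = 2.

deg(f) = 2, deg(g) = 1, so Bézout bound = 2.
Scan x ∈ F_11. For each x, list the y ∈ F_11 with f(x, y) ≡ 0 and those with g(x, y) ≡ 0 (mod 11); the common zeros in that column are the intersection.
  x = 0: f ≡ 0 at y ∈ ∅; g ≡ 0 at y ∈ ∅; common: ∅.
  x = 1: f ≡ 0 at y ∈ ∅; g ≡ 0 at y ∈ ∅; common: ∅.
  x = 2: f ≡ 0 at y ∈ ∅; g ≡ 0 at y ∈ ∅; common: ∅.
  x = 3: f ≡ 0 at y ∈ {8, 10}; g ≡ 0 at y ∈ {0, 1, 2, 3, 4, 5, 6, 7, 8, 9, 10}; common: {8, 10}.
  x = 4: f ≡ 0 at y ∈ ∅; g ≡ 0 at y ∈ ∅; common: ∅.
  x = 5: f ≡ 0 at y ∈ {0, 5}; g ≡ 0 at y ∈ ∅; common: ∅.
  x = 6: f ≡ 0 at y ∈ {0, 4}; g ≡ 0 at y ∈ ∅; common: ∅.
  x = 7: f ≡ 0 at y ∈ {5, 9}; g ≡ 0 at y ∈ ∅; common: ∅.
  x = 8: f ≡ 0 at y ∈ {4, 9}; g ≡ 0 at y ∈ ∅; common: ∅.
  x = 9: f ≡ 0 at y ∈ ∅; g ≡ 0 at y ∈ ∅; common: ∅.
  x = 10: f ≡ 0 at y ∈ {1, 10}; g ≡ 0 at y ∈ ∅; common: ∅.
Collecting: common zeros = {(3, 8), (3, 10)}, so the count is 2.
Comparison with the Bézout bound: 2 ≤ 2 = deg(f)·deg(g), as expected for curves with no common component (the bound is attained).


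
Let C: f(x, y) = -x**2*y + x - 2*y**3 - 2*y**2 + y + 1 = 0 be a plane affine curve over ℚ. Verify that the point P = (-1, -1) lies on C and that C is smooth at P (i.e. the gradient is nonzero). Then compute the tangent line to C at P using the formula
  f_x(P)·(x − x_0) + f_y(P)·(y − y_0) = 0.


Tangent line at P: -x - 2*y - 3 = 0.

Step 1: f(-1, -1) = 0, so P lies on C.
Step 2: partial derivatives
  f_x(x, y) = -2*x*y + 1, f_y(x, y) = -x**2 - 6*y**2 - 4*y + 1.
  f_x(P) = -1, f_y(P) = -2 (gradient nonzero, so P is smooth).
Step 3: tangent line at P: -1·(x − -1) + -2·(y − -1) = 0.
Expanding: -x - 2*y - 3 = 0.


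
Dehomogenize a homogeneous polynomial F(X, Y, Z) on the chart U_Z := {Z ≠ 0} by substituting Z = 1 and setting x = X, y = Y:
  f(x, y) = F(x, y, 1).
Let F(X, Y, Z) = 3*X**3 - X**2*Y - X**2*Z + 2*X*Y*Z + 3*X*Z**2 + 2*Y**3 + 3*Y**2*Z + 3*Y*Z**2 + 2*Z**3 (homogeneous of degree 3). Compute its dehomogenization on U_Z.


f(x, y) = 3*x**3 - x**2*y - x**2 + 2*x*y + 3*x + 2*y**3 + 3*y**2 + 3*y + 2

On U_Z we set Z = 1. Each monomial c·X^i·Y^j·Z^k in F becomes c·x^i·y^j·1^k = c·x^i·y^j.
Substituting Z = 1: F(X, Y, 1) = 3*x**3 - x**2*y - x**2 + 2*x*y + 3*x + 2*y**3 + 3*y**2 + 3*y + 2.
Note: deg(f) ≤ deg(F) = 3; strict inequality happens when F is divisible by Z (lost terms).


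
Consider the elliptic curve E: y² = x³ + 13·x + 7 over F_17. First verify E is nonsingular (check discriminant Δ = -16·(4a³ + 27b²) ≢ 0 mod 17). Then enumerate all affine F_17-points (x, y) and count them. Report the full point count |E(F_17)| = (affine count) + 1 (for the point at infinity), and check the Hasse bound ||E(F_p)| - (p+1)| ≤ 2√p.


Affine points = {(1, 2), (1, 15), (4, 2), (4, 15), (7, 4), (7, 13), (10, 7), (10, 10), (11, 6), (11, 11), (12, 2), (12, 15), (14, 3), (14, 14)}; affine count = 14; |E(F_17)| = 15.

Discriminant check: Δ ∝ 4a³ + 27b² = 4·13³ + 27·7² = 4·2197 + 27·49 ≡ 13 (mod 17). Nonzero ⇒ E is nonsingular.
For each x ∈ F_17, compute rhs = x³ + 13·x + 7 mod 17, then count y ∈ F_17 with y² ≡ rhs.
  x = 0: rhs = 7, matching y values: none (0 points).
  x = 1: rhs = 4, matching y values: 2, 15 (2 points).
  x = 2: rhs = 7, matching y values: none (0 points).
  x = 3: rhs = 5, matching y values: none (0 points).
  x = 4: rhs = 4, matching y values: 2, 15 (2 points).
  x = 5: rhs = 10, matching y values: none (0 points).
  x = 6: rhs = 12, matching y values: none (0 points).
  x = 7: rhs = 16, matching y values: 4, 13 (2 points).
  x = 8: rhs = 11, matching y values: none (0 points).
  x = 9: rhs = 3, matching y values: none (0 points).
  x = 10: rhs = 15, matching y values: 7, 10 (2 points).
  x = 11: rhs = 2, matching y values: 6, 11 (2 points).
  x = 12: rhs = 4, matching y values: 2, 15 (2 points).
  x = 13: rhs = 10, matching y values: none (0 points).
  x = 14: rhs = 9, matching y values: 3, 14 (2 points).
  x = 15: rhs = 7, matching y values: none (0 points).
  x = 16: rhs = 10, matching y values: none (0 points).
Total affine count: 14.
Full point count |E(F_17)| = 14 + 1 = 15.
Hasse bound: |15 − (17+1)| = |-3| = 3 ≤ 2√17 ≈ 8.2462 ✓.


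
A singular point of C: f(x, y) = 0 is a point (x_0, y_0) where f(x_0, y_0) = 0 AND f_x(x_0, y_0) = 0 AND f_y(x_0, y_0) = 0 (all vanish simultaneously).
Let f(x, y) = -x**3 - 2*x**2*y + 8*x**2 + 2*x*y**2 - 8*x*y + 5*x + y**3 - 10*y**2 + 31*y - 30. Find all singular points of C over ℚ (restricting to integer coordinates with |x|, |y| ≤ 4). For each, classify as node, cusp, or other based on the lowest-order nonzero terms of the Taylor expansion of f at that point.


Singular points: {(1, 3)}; classification: node.

Compute partial derivatives:
  f_x = -3*x**2 - 4*x*y + 16*x + 2*y**2 - 8*y + 5.
  f_y = -2*x**2 + 4*x*y - 8*x + 3*y**2 - 20*y + 31.
Scan x_0 ∈ {−4, ..., 4}. For each x_0, f_y(x_0, y) is a polynomial in y; find its integer roots y ∈ {−4, ..., 4}, then test f_x and f at those candidates.
  x = -4: f_y(-4, y) = 3*y**2 - 36*y + 31; no integer root y with |y| ≤ 4.
  x = -3: f_y(-3, y) = 3*y**2 - 32*y + 37; no integer root y with |y| ≤ 4.
  x = -2: f_y(-2, y) = 3*y**2 - 28*y + 39; no integer root y with |y| ≤ 4.
  x = -1: f_y(-1, y) = 3*y**2 - 24*y + 37; no integer root y with |y| ≤ 4.
  x = 0: f_y(0, y) = 3*y**2 - 20*y + 31; no integer root y with |y| ≤ 4.
  x = 1: f_y(1, y) = 3*y**2 - 16*y + 21; vanishes at y ∈ {3}. (1, 3): f_x = 0, f = 0 — SINGULAR.
  x = 2: f_y(2, y) = 3*y**2 - 12*y + 7; no integer root y with |y| ≤ 4.
  x = 3: f_y(3, y) = 3*y**2 - 8*y - 11; vanishes at y ∈ {-1}. (3, -1): f_x = 48 ≠ 0.
  x = 4: f_y(4, y) = 3*y**2 - 4*y - 33; no integer root y with |y| ≤ 4.
Only singular point on the grid: (1, 3).
Classify: substitute x = 1 + u, y = 3 + v and expand: f = -u**3 - 2*u**2*v - u**2 + 2*u*v**2 + v**3 + v**2.
No constant or linear terms (consistent with a singular point). Quadratic part: -u**2 + v**2. Cubic part: -u**3 - 2*u**2*v + 2*u*v**2 + v**3.
The quadratic part v**2 - u**2 = (v − u)(v + u) splits into two distinct linear factors, so there are two distinct tangent lines y − 3 = ±(x − 1) — this is a node (ordinary double point).
Classification: node.


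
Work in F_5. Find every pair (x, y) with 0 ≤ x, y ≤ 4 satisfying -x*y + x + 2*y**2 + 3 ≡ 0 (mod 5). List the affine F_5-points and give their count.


Affine F_5-points: {(0, 1), (0, 4), (1, 1), (1, 2), (2, 0), (2, 1), (3, 1), (3, 3), (4, 1)}; count = 9.

For each of the 25 pairs (x, y) ∈ F_5², evaluate f(x, y) mod 5. Record the zeros.
  x = 0: [0↦3, 1↦0, 2↦1, 3↦1, 4↦0]  zeros at y ∈ {1, 4}
  x = 1: [0↦4, 1↦0, 2↦0, 3↦4, 4↦2]  zeros at y ∈ {1, 2}
  x = 2: [0↦0, 1↦0, 2↦4, 3↦2, 4↦4]  zeros at y ∈ {0, 1}
  x = 3: [0↦1, 1↦0, 2↦3, 3↦0, 4↦1]  zeros at y ∈ {1, 3}
  x = 4: [0↦2, 1↦0, 2↦2, 3↦3, 4↦3]  zeros at y ∈ {1}
Collecting zeros: affine points = {(0, 1), (0, 4), (1, 1), (1, 2), (2, 0), (2, 1), (3, 1), (3, 3), (4, 1)}.
Total count |C(F_5)_aff| = 9.


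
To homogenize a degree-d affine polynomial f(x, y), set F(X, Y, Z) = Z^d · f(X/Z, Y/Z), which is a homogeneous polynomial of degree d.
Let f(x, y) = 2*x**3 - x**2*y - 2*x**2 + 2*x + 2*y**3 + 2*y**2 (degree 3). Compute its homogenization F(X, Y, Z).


F(X, Y, Z) = 2*X**3 - X**2*Y - 2*X**2*Z + 2*X*Z**2 + 2*Y**3 + 2*Y**2*Z

deg(f) = 3.
Substitute x = X/Z, y = Y/Z into f, then multiply by Z^3.
  monomial 2·x^3·y^0 ↦ 2·X^3·Y^0·Z^0.
  monomial -1·x^2·y^1 ↦ -1·X^2·Y^1·Z^0.
  monomial -2·x^2·y^0 ↦ -2·X^2·Y^0·Z^1.
  monomial 2·x^1·y^0 ↦ 2·X^1·Y^0·Z^2.
  monomial 2·x^0·y^3 ↦ 2·X^0·Y^3·Z^0.
  monomial 2·x^0·y^2 ↦ 2·X^0·Y^2·Z^1.
Collecting: F(X, Y, Z) = 2*X**3 - X**2*Y - 2*X**2*Z + 2*X*Z**2 + 2*Y**3 + 2*Y**2*Z.


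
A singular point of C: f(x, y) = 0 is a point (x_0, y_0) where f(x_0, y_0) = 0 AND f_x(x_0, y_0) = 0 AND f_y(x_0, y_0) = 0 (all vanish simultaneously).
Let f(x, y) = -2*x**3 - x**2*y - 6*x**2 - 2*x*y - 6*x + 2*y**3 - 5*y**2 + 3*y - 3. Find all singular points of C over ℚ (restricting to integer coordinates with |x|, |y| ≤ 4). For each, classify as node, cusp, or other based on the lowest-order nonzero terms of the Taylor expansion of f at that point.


Singular points: {(-1, 1)}; classification: node.

Compute partial derivatives:
  f_x = -6*x**2 - 2*x*y - 12*x - 2*y - 6.
  f_y = -x**2 - 2*x + 6*y**2 - 10*y + 3.
Scan x_0 ∈ {−4, ..., 4}. For each x_0, f_y(x_0, y) is a polynomial in y; find its integer roots y ∈ {−4, ..., 4}, then test f_x and f at those candidates.
  x = -4: f_y(-4, y) = 6*y**2 - 10*y - 5; no integer root y with |y| ≤ 4.
  x = -3: f_y(-3, y) = 6*y**2 - 10*y; vanishes at y ∈ {0}. (-3, 0): f_x = -24 ≠ 0.
  x = -2: f_y(-2, y) = 6*y**2 - 10*y + 3; no integer root y with |y| ≤ 4.
  x = -1: f_y(-1, y) = 6*y**2 - 10*y + 4; vanishes at y ∈ {1}. (-1, 1): f_x = 0, f = 0 — SINGULAR.
  x = 0: f_y(0, y) = 6*y**2 - 10*y + 3; no integer root y with |y| ≤ 4.
  x = 1: f_y(1, y) = 6*y**2 - 10*y; vanishes at y ∈ {0}. (1, 0): f_x = -24 ≠ 0.
  x = 2: f_y(2, y) = 6*y**2 - 10*y - 5; no integer root y with |y| ≤ 4.
  x = 3: f_y(3, y) = 6*y**2 - 10*y - 12; no integer root y with |y| ≤ 4.
  x = 4: f_y(4, y) = 6*y**2 - 10*y - 21; no integer root y with |y| ≤ 4.
Only singular point on the grid: (-1, 1).
Classify: substitute x = -1 + u, y = 1 + v and expand: f = -2*u**3 - u**2*v - u**2 + 2*v**3 + v**2.
No constant or linear terms (consistent with a singular point). Quadratic part: -u**2 + v**2. Cubic part: -2*u**3 - u**2*v + 2*v**3.
The quadratic part v**2 - u**2 = (v − u)(v + u) splits into two distinct linear factors, so there are two distinct tangent lines y − 1 = ±(x − -1) — this is a node (ordinary double point).
Classification: node.


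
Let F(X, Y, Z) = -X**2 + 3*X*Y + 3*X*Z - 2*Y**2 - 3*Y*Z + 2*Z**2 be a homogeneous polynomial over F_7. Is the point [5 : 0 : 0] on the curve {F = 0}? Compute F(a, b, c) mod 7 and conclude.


F(5,0,0) ≡ 3 (mod 7); P is NOT on the curve.

Evaluate F(5, 0, 0) term-by-term (mod 7).
  -X**2 ↦ -1·25·1·1 = -25
  3*X*Y ↦ 3·5·0·1 = 0
  3*X*Z ↦ 3·5·1·0 = 0
  -2*Y**2 ↦ -2·1·0·1 = 0
  -3*Y*Z ↦ -3·1·0·0 = 0
  2*Z**2 ↦ 2·1·1·0 = 0
Sum: F(5, 0, 0) = (-25) + (0) + (0) + (0) + (0) + (0) = -25.
Reducing mod 7: -25 ≡ 3 (mod 7).
Since F(a, b, c) ≡ 3 ≠ 0 (mod 7), P does NOT lie on the curve.


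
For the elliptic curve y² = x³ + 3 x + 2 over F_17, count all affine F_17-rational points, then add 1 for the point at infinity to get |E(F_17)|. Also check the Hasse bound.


Affine points = {(0, 6), (0, 11), (2, 4), (2, 13), (3, 2), (3, 15), (6, 7), (6, 10), (7, 3), (7, 14), (12, 7), (12, 10), (14, 0), (16, 7), (16, 10)}; affine count = 15; |E(F_17)| = 16.

Discriminant check: Δ ∝ 4a³ + 27b² = 4·3³ + 27·2² = 4·27 + 27·4 ≡ 12 (mod 17). Nonzero ⇒ E is nonsingular.
For each x ∈ F_17, compute rhs = x³ + 3·x + 2 mod 17, then count y ∈ F_17 with y² ≡ rhs.
  x = 0: rhs = 2, matching y values: 6, 11 (2 points).
  x = 1: rhs = 6, matching y values: none (0 points).
  x = 2: rhs = 16, matching y values: 4, 13 (2 points).
  x = 3: rhs = 4, matching y values: 2, 15 (2 points).
  x = 4: rhs = 10, matching y values: none (0 points).
  x = 5: rhs = 6, matching y values: none (0 points).
  x = 6: rhs = 15, matching y values: 7, 10 (2 points).
  x = 7: rhs = 9, matching y values: 3, 14 (2 points).
  x = 8: rhs = 11, matching y values: none (0 points).
  x = 9: rhs = 10, matching y values: none (0 points).
  x = 10: rhs = 12, matching y values: none (0 points).
  x = 11: rhs = 6, matching y values: none (0 points).
  x = 12: rhs = 15, matching y values: 7, 10 (2 points).
  x = 13: rhs = 11, matching y values: none (0 points).
  x = 14: rhs = 0, matching y values: 0 (1 points).
  x = 15: rhs = 5, matching y values: none (0 points).
  x = 16: rhs = 15, matching y values: 7, 10 (2 points).
Total affine count: 15.
Full point count |E(F_17)| = 15 + 1 = 16.
Hasse bound: |16 − (17+1)| = |-2| = 2 ≤ 2√17 ≈ 8.2462 ✓.


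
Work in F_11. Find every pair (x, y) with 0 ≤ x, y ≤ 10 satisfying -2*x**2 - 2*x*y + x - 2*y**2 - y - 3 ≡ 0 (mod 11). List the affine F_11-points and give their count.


Affine F_11-points: {(3, 6), (3, 7), (4, 4), (4, 8), (5, 3), (5, 8), (7, 2), (7, 7), (8, 2), (8, 6), (9, 3), (9, 4)}; count = 12.

For each of the 121 pairs (x, y) ∈ F_11², evaluate f(x, y) mod 11. Record the zeros.
  x = 0: [0↦8, 1↦5, 2↦9, 3↦9, 4↦5, 5↦8, 6↦7, 7↦2, 8↦4, 9↦2, 10↦7]  zeros at y ∈ ∅
  x = 1: [0↦7, 1↦2, 2↦4, 3↦2, 4↦7, 5↦8, 6↦5, 7↦9, 8↦9, 9↦5, 10↦8]  zeros at y ∈ ∅
  x = 2: [0↦2, 1↦6, 2↦6, 3↦2, 4↦5, 5↦4, 6↦10, 7↦1, 8↦10, 9↦4, 10↦5]  zeros at y ∈ ∅
  x = 3: [0↦4, 1↦6, 2↦4, 3↦9, 4↦10, 5↦7, 6↦0, 7↦0, 8↦7, 9↦10, 10↦9]  zeros at y ∈ {6, 7}
  x = 4: [0↦2, 1↦2, 2↦9, 3↦1, 4↦0, 5↦6, 6↦8, 7↦6, 8↦0, 9↦1, 10↦9]  zeros at y ∈ {4, 8}
  x = 5: [0↦7, 1↦5, 2↦10, 3↦0, 4↦8, 5↦1, 6↦1, 7↦8, 8↦0, 9↦10, 10↦5]  zeros at y ∈ {3, 8}
  x = 6: [0↦8, 1↦4, 2↦7, 3↦6, 4↦1, 5↦3, 6↦1, 7↦6, 8↦7, 9↦4, 10↦8]  zeros at y ∈ ∅
  x = 7: [0↦5, 1↦10, 2↦0, 3↦8, 4↦1, 5↦1, 6↦8, 7↦0, 8↦10, 9↦5, 10↦7]  zeros at y ∈ {2, 7}
  x = 8: [0↦9, 1↦1, 2↦0, 3↦6, 4↦8, 5↦6, 6↦0, 7↦1, 8↦9, 9↦2, 10↦2]  zeros at y ∈ {2, 6}
  x = 9: [0↦9, 1↦10, 2↦7, 3↦0, 4↦0, 5↦7, 6↦10, 7↦9, 8↦4, 9↦6, 10↦4]  zeros at y ∈ {3, 4}
  x = 10: [0↦5, 1↦4, 2↦10, 3↦1, 4↦10, 5↦4, 6↦5, 7↦2, 8↦6, 9↦6, 10↦2]  zeros at y ∈ ∅
Collecting zeros: affine points = {(3, 6), (3, 7), (4, 4), (4, 8), (5, 3), (5, 8), (7, 2), (7, 7), (8, 2), (8, 6), (9, 3), (9, 4)}.
Total count |C(F_11)_aff| = 12.


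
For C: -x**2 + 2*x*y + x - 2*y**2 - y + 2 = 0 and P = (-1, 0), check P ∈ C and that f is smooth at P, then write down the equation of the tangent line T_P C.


Tangent line at P: 3*x - 3*y + 3 = 0.

Step 1: f(-1, 0) = 0, so P lies on C.
Step 2: partial derivatives
  f_x(x, y) = -2*x + 2*y + 1, f_y(x, y) = 2*x - 4*y - 1.
  f_x(P) = 3, f_y(P) = -3 (gradient nonzero, so P is smooth).
Step 3: tangent line at P: 3·(x − -1) + -3·(y − 0) = 0.
Expanding: 3*x - 3*y + 3 = 0.


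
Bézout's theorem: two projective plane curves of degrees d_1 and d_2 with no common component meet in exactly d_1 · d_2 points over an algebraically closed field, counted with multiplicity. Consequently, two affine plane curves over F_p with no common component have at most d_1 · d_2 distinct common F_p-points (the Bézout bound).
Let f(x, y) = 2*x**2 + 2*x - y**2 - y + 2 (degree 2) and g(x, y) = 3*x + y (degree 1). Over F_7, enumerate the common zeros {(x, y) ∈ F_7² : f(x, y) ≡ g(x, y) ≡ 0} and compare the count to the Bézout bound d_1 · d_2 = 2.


Common zeros: {(1, 4)}; count = 1; Bézout bound = 2.

deg(f) = 2, deg(g) = 1, so Bézout bound = 2.
Scan x ∈ F_7. For each x, list the y ∈ F_7 with f(x, y) ≡ 0 and those with g(x, y) ≡ 0 (mod 7); the common zeros in that column are the intersection.
  x = 0: f ≡ 0 at y ∈ {1, 5}; g ≡ 0 at y ∈ {0}; common: ∅.
  x = 1: f ≡ 0 at y ∈ {2, 4}; g ≡ 0 at y ∈ {4}; common: {4}.
  x = 2: f ≡ 0 at y ∈ {0, 6}; g ≡ 0 at y ∈ {1}; common: ∅.
  x = 3: f ≡ 0 at y ∈ {3}; g ≡ 0 at y ∈ {5}; common: ∅.
  x = 4: f ≡ 0 at y ∈ {0, 6}; g ≡ 0 at y ∈ {2}; common: ∅.
  x = 5: f ≡ 0 at y ∈ {2, 4}; g ≡ 0 at y ∈ {6}; common: ∅.
  x = 6: f ≡ 0 at y ∈ {1, 5}; g ≡ 0 at y ∈ {3}; common: ∅.
Collecting: common zeros = {(1, 4)}, so the count is 1.
Comparison with the Bézout bound: 1 ≤ 2 = deg(f)·deg(g), as expected for curves with no common component (the affine F_7-count falls short of the bound because intersections may lie at infinity, over extension fields, or carry multiplicity).


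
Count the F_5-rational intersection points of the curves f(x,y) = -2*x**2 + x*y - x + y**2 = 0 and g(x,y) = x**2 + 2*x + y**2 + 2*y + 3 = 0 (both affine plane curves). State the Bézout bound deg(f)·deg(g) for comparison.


Common zeros: ∅; count = 0; Bézout bound = 4.

deg(f) = 2, deg(g) = 2, so Bézout bound = 4.
Scan x ∈ F_5. For each x, list the y ∈ F_5 with f(x, y) ≡ 0 and those with g(x, y) ≡ 0 (mod 5); the common zeros in that column are the intersection.
  x = 0: f ≡ 0 at y ∈ {0}; g ≡ 0 at y ∈ ∅; common: ∅.
  x = 1: f ≡ 0 at y ∈ ∅; g ≡ 0 at y ∈ {4}; common: ∅.
  x = 2: f ≡ 0 at y ∈ {0, 3}; g ≡ 0 at y ∈ {4}; common: ∅.
  x = 3: f ≡ 0 at y ∈ ∅; g ≡ 0 at y ∈ ∅; common: ∅.
  x = 4: f ≡ 0 at y ∈ {3}; g ≡ 0 at y ∈ {1, 2}; common: ∅.
Collecting: common zeros = ∅, so the count is 0.
Comparison with the Bézout bound: 0 ≤ 4 = deg(f)·deg(g), as expected for curves with no common component (the affine F_5-count falls short of the bound because intersections may lie at infinity, over extension fields, or carry multiplicity).


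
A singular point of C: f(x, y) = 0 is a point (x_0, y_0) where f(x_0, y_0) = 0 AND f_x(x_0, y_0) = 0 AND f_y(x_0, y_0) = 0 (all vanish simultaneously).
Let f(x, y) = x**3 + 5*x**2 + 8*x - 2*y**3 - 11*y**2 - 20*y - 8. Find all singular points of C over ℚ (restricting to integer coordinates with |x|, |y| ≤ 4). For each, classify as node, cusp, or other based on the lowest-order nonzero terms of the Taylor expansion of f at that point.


Singular points: {(-2, -2)}; classification: node.

Compute partial derivatives:
  f_x = 3*x**2 + 10*x + 8.
  f_y = -6*y**2 - 22*y - 20.
Scan x_0 ∈ {−4, ..., 4}. For each x_0, f_y(x_0, y) is a polynomial in y; find its integer roots y ∈ {−4, ..., 4}, then test f_x and f at those candidates.
  x = -4: f_y(-4, y) = -6*y**2 - 22*y - 20; vanishes at y ∈ {-2}. (-4, -2): f_x = 16 ≠ 0.
  x = -3: f_y(-3, y) = -6*y**2 - 22*y - 20; vanishes at y ∈ {-2}. (-3, -2): f_x = 5 ≠ 0.
  x = -2: f_y(-2, y) = -6*y**2 - 22*y - 20; vanishes at y ∈ {-2}. (-2, -2): f_x = 0, f = 0 — SINGULAR.
  x = -1: f_y(-1, y) = -6*y**2 - 22*y - 20; vanishes at y ∈ {-2}. (-1, -2): f_x = 1 ≠ 0.
  x = 0: f_y(0, y) = -6*y**2 - 22*y - 20; vanishes at y ∈ {-2}. (0, -2): f_x = 8 ≠ 0.
  x = 1: f_y(1, y) = -6*y**2 - 22*y - 20; vanishes at y ∈ {-2}. (1, -2): f_x = 21 ≠ 0.
  x = 2: f_y(2, y) = -6*y**2 - 22*y - 20; vanishes at y ∈ {-2}. (2, -2): f_x = 40 ≠ 0.
  x = 3: f_y(3, y) = -6*y**2 - 22*y - 20; vanishes at y ∈ {-2}. (3, -2): f_x = 65 ≠ 0.
  x = 4: f_y(4, y) = -6*y**2 - 22*y - 20; vanishes at y ∈ {-2}. (4, -2): f_x = 96 ≠ 0.
Only singular point on the grid: (-2, -2).
Classify: substitute x = -2 + u, y = -2 + v and expand: f = u**3 - u**2 - 2*v**3 + v**2.
No constant or linear terms (consistent with a singular point). Quadratic part: -u**2 + v**2. Cubic part: u**3 - 2*v**3.
The quadratic part v**2 - u**2 = (v − u)(v + u) splits into two distinct linear factors, so there are two distinct tangent lines y − -2 = ±(x − -2) — this is a node (ordinary double point).
Classification: node.


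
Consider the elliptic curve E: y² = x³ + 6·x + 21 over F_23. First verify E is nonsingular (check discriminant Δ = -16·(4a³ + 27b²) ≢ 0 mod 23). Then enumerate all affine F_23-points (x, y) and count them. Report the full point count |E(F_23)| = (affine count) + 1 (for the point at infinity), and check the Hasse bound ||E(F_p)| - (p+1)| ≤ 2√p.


Affine points = {(2, 8), (2, 15), (8, 11), (8, 12), (10, 0), (12, 2), (12, 21), (15, 6), (15, 17), (16, 2), (16, 21), (18, 2), (18, 21), (19, 5), (19, 18), (21, 1), (21, 22)}; affine count = 17; |E(F_23)| = 18.

Discriminant check: Δ ∝ 4a³ + 27b² = 4·6³ + 27·21² = 4·216 + 27·441 ≡ 6 (mod 23). Nonzero ⇒ E is nonsingular.
For each x ∈ F_23, compute rhs = x³ + 6·x + 21 mod 23, then count y ∈ F_23 with y² ≡ rhs.
  x = 0: rhs = 21, matching y values: none (0 points).
  x = 1: rhs = 5, matching y values: none (0 points).
  x = 2: rhs = 18, matching y values: 8, 15 (2 points).
  x = 3: rhs = 20, matching y values: none (0 points).
  x = 4: rhs = 17, matching y values: none (0 points).
  x = 5: rhs = 15, matching y values: none (0 points).
  x = 6: rhs = 20, matching y values: none (0 points).
  x = 7: rhs = 15, matching y values: none (0 points).
  x = 8: rhs = 6, matching y values: 11, 12 (2 points).
  x = 9: rhs = 22, matching y values: none (0 points).
  x = 10: rhs = 0, matching y values: 0 (1 points).
  x = 11: rhs = 15, matching y values: none (0 points).
  x = 12: rhs = 4, matching y values: 2, 21 (2 points).
  x = 13: rhs = 19, matching y values: none (0 points).
  x = 14: rhs = 20, matching y values: none (0 points).
  x = 15: rhs = 13, matching y values: 6, 17 (2 points).
  x = 16: rhs = 4, matching y values: 2, 21 (2 points).
  x = 17: rhs = 22, matching y values: none (0 points).
  x = 18: rhs = 4, matching y values: 2, 21 (2 points).
  x = 19: rhs = 2, matching y values: 5, 18 (2 points).
  x = 20: rhs = 22, matching y values: none (0 points).
  x = 21: rhs = 1, matching y values: 1, 22 (2 points).
  x = 22: rhs = 14, matching y values: none (0 points).
Total affine count: 17.
Full point count |E(F_23)| = 17 + 1 = 18.
Hasse bound: |18 − (23+1)| = |-6| = 6 ≤ 2√23 ≈ 9.5917 ✓.


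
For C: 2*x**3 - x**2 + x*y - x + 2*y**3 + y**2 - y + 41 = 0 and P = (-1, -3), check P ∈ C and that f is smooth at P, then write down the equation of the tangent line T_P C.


Tangent line at P: 4*x + 46*y + 142 = 0.

Step 1: f(-1, -3) = 0, so P lies on C.
Step 2: partial derivatives
  f_x(x, y) = 6*x**2 - 2*x + y - 1, f_y(x, y) = x + 6*y**2 + 2*y - 1.
  f_x(P) = 4, f_y(P) = 46 (gradient nonzero, so P is smooth).
Step 3: tangent line at P: 4·(x − -1) + 46·(y − -3) = 0.
Expanding: 4*x + 46*y + 142 = 0.


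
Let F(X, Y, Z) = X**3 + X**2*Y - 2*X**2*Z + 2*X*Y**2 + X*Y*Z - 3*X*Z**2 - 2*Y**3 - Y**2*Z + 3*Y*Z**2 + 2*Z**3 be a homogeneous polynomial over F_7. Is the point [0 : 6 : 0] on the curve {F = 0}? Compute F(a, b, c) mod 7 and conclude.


F(0,6,0) ≡ 2 (mod 7); P is NOT on the curve.

Evaluate F(0, 6, 0) term-by-term (mod 7).
  X**3 ↦ 1·0·1·1 = 0
  X**2*Y ↦ 1·0·6·1 = 0
  -2*X**2*Z ↦ -2·0·1·0 = 0
  2*X*Y**2 ↦ 2·0·36·1 = 0
  X*Y*Z ↦ 1·0·6·0 = 0
  -3*X*Z**2 ↦ -3·0·1·0 = 0
  -2*Y**3 ↦ -2·1·216·1 = -432
  -Y**2*Z ↦ -1·1·36·0 = 0
  3*Y*Z**2 ↦ 3·1·6·0 = 0
  2*Z**3 ↦ 2·1·1·0 = 0
Sum: F(0, 6, 0) = (0) + (0) + (0) + (0) + (0) + (0) + (-432) + (0) + (0) + (0) = -432.
Reducing mod 7: -432 ≡ 2 (mod 7).
Since F(a, b, c) ≡ 2 ≠ 0 (mod 7), P does NOT lie on the curve.
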